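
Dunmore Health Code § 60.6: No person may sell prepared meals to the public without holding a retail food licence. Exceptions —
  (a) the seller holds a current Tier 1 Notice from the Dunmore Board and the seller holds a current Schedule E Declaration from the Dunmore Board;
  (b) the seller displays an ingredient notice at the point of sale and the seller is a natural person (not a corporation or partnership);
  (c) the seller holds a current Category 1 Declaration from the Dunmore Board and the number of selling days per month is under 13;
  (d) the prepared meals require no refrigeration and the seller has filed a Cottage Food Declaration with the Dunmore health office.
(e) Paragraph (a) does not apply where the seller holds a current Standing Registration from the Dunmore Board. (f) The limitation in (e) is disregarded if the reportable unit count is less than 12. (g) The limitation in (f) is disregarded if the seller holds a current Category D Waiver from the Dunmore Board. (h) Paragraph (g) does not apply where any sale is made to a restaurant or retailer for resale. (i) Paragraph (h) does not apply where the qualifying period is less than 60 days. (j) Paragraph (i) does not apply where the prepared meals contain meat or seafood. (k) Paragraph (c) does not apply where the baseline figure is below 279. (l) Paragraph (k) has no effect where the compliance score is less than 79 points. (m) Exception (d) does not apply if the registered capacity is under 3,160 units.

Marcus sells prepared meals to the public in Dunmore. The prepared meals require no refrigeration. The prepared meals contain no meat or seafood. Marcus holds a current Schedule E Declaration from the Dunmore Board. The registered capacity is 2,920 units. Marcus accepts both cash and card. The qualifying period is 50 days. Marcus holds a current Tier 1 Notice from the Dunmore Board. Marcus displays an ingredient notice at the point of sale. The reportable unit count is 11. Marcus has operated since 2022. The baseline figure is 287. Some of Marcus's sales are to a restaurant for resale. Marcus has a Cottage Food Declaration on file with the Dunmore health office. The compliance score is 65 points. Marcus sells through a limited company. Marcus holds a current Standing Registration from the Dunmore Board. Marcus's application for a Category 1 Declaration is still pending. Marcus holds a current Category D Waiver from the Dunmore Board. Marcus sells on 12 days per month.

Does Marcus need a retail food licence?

Exception (a): a current Tier 1 Notice is held; a current Schedule E Declaration is held — every condition holds. However, paragraphs (e)–(j) must be considered: (e) operates against (a): a current Standing Registration is held. (f) would limit (e) — the reportable unit count is 11, less than the 12 limit — but (g) sets (f) aside: (g) operates against (f): a current Category D Waiver is held. (h) is engaged (some sales are to a restaurant for resale), but is itself disapplied by (i): (i) operates against (h): the qualifying period is 50 days, less than the 60 days limit. (j) does not operate here (the prepared meals contain no meat or seafood), so (i) stands. Exception (a) does not apply.
Exception (b) does not apply: the seller operates through a limited company.
Exception (c) fails — there is no Category 1 Declaration in force.
Exception (d): the prepared meals are shelf-stable; a Cottage Food Declaration is on file — every condition holds. But: (m) operates against (d): the registered capacity is 2,920 units, under the 3,160 units limit. (d) is therefore removed.
None of the exceptions is available; § 60.6 applies in full.

Yes — Marcus must hold a retail food licence.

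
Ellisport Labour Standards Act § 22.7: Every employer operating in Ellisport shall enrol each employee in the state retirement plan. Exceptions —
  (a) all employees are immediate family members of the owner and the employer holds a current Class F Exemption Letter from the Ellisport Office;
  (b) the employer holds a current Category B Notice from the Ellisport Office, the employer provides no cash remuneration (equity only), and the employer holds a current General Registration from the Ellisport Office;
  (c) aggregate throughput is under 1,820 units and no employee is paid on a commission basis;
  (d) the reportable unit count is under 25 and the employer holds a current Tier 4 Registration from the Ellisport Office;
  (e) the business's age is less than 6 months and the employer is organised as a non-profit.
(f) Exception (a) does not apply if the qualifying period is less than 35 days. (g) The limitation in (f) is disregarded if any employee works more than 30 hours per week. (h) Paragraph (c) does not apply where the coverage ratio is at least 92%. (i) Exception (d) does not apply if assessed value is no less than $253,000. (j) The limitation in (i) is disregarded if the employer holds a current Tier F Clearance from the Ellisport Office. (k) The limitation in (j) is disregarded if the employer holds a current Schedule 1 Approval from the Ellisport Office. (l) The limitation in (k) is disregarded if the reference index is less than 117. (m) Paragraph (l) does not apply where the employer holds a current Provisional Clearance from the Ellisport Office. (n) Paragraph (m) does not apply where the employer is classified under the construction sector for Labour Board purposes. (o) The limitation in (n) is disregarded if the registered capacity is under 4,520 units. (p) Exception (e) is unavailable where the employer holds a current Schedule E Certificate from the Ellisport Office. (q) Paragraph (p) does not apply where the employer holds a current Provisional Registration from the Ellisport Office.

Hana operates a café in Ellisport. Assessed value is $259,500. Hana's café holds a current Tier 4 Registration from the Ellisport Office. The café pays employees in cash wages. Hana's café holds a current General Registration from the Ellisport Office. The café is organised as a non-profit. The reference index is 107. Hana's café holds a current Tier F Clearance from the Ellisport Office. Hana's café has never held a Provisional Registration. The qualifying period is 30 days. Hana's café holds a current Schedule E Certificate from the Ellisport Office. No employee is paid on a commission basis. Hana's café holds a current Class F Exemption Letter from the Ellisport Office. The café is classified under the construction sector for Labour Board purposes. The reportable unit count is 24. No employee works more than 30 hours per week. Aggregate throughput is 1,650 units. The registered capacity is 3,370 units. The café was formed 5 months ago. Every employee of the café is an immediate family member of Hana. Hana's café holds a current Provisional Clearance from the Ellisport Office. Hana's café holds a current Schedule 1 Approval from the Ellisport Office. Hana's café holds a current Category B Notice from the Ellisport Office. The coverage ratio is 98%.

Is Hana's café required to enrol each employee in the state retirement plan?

Exception (a): every employee is an immediate family member; a current Class F Exemption Letter is held — every condition holds. Turning to paragraphs (f)–(g): (f) applies — the qualifying period is 30 days, less than the 35 days limit. (g), which would lift (f), is not triggered — no employee exceeds 30 hours/week. So (a) is unavailable.
Exception (b) does not apply: employees are paid cash wages.
Exception (c): aggregate throughput is 1,650 units, under the 1,820 units limit; no employee is paid on commission — every condition holds. But: (h) applies — the coverage ratio is 98%, meeting the 92% threshold. (c) is therefore removed.
Exception (d)'s conditions are all satisfied: the reportable unit count is 24, under the 25 limit; a current Tier 4 Registration is held. Turning to paragraphs (i)–(o): (i) operates against (d): assessed value is $259,500, meeting the $253,000 threshold. (j) is engaged (a current Tier F Clearance is held), but is set aside by (k): (k) is engaged — a current Schedule 1 Approval is held. (l) applies (the reference index is 107, less than the 117 limit), but is itself disapplied by (m): (m) operates against (l): a current Provisional Clearance is held. (n) would limit (m) — the café is classified under the construction sector — but (o) sets (n) aside: (o) applies — the registered capacity is 3,370 units, under the 4,520 units limit. So (d) is unavailable.
Exception (e)'s conditions are all satisfied: the business's age is 5 months, less than the 6 months limit; the employer is a non-profit. But: (p) applies — a current Schedule E Certificate is held. (q) is inapplicable (there is no Provisional Registration in force), so (p) stands. So (e) is unavailable.
Every exception is unavailable, so the rule governs.

Yes — Hana's café must enrol each employee in the state retirement plan.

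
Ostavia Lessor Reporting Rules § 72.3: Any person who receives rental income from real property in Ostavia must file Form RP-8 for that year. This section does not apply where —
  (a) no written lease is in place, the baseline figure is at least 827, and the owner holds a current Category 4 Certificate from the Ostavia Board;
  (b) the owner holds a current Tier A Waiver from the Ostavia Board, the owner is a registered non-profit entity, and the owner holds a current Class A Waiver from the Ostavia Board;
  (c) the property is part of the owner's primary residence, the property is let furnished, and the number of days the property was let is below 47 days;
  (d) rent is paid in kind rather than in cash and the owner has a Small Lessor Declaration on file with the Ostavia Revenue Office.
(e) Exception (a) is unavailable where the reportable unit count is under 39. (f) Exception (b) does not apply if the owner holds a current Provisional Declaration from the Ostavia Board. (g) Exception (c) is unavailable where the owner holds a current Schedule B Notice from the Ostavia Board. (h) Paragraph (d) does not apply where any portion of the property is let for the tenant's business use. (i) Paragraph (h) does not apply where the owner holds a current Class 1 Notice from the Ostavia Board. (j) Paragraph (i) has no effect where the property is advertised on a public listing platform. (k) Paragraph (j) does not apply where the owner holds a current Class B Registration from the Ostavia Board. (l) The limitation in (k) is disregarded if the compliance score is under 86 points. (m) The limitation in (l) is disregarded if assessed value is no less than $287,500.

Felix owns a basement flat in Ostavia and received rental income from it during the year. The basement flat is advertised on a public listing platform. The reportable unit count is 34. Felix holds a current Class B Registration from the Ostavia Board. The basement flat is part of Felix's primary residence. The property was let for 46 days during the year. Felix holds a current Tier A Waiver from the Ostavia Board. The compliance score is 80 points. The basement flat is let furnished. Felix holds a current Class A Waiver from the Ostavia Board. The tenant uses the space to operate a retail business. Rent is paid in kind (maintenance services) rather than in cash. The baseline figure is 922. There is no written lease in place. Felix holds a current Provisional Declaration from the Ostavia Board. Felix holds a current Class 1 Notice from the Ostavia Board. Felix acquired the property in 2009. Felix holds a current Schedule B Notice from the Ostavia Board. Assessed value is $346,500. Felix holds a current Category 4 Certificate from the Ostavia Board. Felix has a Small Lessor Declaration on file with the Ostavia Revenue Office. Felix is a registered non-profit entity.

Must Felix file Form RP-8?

No — exception (d) applies; Felix is not required to file Form RP-8.

Exception (a): there is no written lease; the baseline figure is 922, meeting the 827 threshold; a current Category 4 Certificate is held — every condition holds. However, paragraph (e) must be considered: (e) applies — the reportable unit count is 34, under the 39 limit. (a) is therefore removed.
Exception (b)'s conditions are all satisfied: a current Tier A Waiver is held; Felix is a registered non-profit; a current Class A Waiver is held. But: (f) operates against (b): a current Provisional Declaration is held. Exception (b) does not apply.
Exception (c)'s conditions are all satisfied: the basement flat is part of the primary residence; the property is let furnished; the number of days the property was let is 46 days, below the 47 days limit. But: (g) applies — a current Schedule B Notice is held. Exception (c) does not apply.
Exception (d) is satisfied on its face — rent is paid in kind; a Small Lessor Declaration is on file. Applying paragraphs (h)–(m): (h) would limit (d) — the space is let for business use — but (i) sets (h) aside: (i) operates against (h): a current Class 1 Notice is held. (j) would limit (i) — the property is publicly advertised — but (k) sets (j) aside: (k) operates — a current Class B Registration is held. (l) is engaged (the compliance score is 80 points, under the 86 points limit), but yields to (m): (m) applies — assessed value is $346,500, meeting the $287,500 threshold. (d) remains available.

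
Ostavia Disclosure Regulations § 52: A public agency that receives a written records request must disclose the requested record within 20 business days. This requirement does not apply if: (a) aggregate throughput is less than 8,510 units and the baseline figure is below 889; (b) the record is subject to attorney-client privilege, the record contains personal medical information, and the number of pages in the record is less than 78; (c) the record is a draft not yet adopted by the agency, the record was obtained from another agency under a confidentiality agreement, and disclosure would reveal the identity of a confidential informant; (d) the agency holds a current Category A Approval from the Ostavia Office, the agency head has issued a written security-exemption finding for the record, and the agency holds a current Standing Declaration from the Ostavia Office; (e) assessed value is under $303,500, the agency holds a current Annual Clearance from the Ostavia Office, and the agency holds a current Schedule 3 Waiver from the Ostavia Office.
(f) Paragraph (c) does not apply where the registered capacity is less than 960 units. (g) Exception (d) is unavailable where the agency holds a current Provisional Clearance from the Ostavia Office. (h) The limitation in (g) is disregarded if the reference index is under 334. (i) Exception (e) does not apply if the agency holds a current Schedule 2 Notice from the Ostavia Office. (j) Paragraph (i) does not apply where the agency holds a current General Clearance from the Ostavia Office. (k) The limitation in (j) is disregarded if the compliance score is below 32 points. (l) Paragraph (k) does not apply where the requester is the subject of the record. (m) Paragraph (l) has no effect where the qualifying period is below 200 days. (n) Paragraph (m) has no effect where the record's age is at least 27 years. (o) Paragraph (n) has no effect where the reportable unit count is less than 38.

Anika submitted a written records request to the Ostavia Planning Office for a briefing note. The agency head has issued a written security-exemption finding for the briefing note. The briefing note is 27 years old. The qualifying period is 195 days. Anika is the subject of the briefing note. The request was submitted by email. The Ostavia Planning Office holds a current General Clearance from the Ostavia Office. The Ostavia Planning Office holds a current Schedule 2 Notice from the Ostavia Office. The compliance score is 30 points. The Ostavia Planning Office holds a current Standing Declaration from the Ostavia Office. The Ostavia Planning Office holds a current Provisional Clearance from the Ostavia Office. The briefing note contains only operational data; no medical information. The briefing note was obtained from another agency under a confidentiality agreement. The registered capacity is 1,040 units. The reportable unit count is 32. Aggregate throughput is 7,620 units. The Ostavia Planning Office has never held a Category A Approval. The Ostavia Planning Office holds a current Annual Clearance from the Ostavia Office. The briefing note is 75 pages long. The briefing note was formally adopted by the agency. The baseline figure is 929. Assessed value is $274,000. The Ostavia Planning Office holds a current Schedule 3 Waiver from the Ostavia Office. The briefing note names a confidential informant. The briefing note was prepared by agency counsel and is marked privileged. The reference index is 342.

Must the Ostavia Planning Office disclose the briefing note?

Exception (a) does not apply: the baseline figure is 929, not below 889.
Exception (b) requires that the record contains personal medical information; but the briefing note contains only operational data, so (b) is unavailable.
Exception (c) does not apply: the briefing note has been formally adopted.
Exception (d) fails — no current Category A Approval is held.
All of (e)'s requirements are met (assessed value is $274,000, under the $303,500 limit; a current Annual Clearance is held; a current Schedule 3 Waiver is held). Turning to paragraphs (i)–(o): (i) applies — a current Schedule 2 Notice is held. (j) would limit (i) — a current General Clearance is held — but (k) sets (j) aside: (k) applies — the compliance score is 30 points, below the 32 points limit. (l) would limit (k) — Anika is the subject of the briefing note — but (m) sets (l) aside: (m) is engaged — the qualifying period is 195 days, below the 200 days limit. (n) would limit (m) — the record's age is 27 years, meeting the 27 years threshold — but (o) sets (n) aside: (o) is engaged — the reportable unit count is 32, less than the 38 limit. So (e) is unavailable.
No exception is made out. the Ostavia Planning Office falls within the general rule.

Yes — the Ostavia Planning Office must disclose the briefing note.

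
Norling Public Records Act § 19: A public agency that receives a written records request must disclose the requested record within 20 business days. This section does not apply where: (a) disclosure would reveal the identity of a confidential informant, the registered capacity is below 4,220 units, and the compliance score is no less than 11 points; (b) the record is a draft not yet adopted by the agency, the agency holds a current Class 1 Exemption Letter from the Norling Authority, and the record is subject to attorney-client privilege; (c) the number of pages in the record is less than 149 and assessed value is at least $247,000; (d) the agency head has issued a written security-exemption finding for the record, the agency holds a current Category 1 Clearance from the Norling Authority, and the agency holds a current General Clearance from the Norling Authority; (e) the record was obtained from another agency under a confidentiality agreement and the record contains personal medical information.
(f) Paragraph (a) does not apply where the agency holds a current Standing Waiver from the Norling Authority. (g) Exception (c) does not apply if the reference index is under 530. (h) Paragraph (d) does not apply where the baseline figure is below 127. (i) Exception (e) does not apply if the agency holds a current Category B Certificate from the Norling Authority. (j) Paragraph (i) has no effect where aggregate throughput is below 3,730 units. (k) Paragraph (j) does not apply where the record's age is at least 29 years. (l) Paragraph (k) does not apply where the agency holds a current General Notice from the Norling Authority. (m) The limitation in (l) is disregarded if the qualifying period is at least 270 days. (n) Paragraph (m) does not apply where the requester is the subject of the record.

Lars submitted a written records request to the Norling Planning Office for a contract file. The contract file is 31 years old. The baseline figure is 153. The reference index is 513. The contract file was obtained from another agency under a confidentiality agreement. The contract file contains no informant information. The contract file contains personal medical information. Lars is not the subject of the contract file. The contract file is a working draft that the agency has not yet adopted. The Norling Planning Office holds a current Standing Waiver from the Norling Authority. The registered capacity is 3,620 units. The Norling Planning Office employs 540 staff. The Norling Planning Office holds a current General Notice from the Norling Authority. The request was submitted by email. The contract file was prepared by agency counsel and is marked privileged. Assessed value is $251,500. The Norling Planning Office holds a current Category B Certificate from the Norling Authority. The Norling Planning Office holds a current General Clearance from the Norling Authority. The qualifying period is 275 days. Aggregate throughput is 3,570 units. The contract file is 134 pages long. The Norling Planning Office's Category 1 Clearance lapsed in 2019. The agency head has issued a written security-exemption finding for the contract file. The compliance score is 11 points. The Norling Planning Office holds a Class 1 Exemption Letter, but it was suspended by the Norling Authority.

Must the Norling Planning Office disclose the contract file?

Yes — the Norling Planning Office must disclose the contract file.

Exception (a) requires that disclosure would reveal the identity of a confidential informant; but the contract file contains no informant information, so (a) is unavailable.
Exception (b) requires that the agency holds a current Class 1 Exemption Letter from the Norling Authority; but no current Class 1 Exemption Letter is held, so (b) is unavailable.
Exception (c)'s conditions are all satisfied: the number of pages in the record is 134, less than the 149 limit; assessed value is $251,500, meeting the $247,000 threshold. However, paragraph (g) must be considered: (g) operates against (c): the reference index is 513, under the 530 limit. Exception (c) does not apply.
Exception (d) requires that the agency holds a current Category 1 Clearance from the Norling Authority; but there is no Category 1 Clearance in force, so (d) is unavailable.
All of (e)'s requirements are met (the contract file was obtained under a confidentiality agreement; the contract file contains personal medical information). However, paragraphs (i)–(n) must be considered: (i) is triggered — a current Category B Certificate is held. (j) is triggered (aggregate throughput is 3,570 units, below the 3,730 units limit), but is itself disapplied by (k): (k) applies — the record's age is 31 years, meeting the 29 years threshold. (l) is triggered (a current General Notice is held), but yields to (m): (m) is triggered — the qualifying period is 275 days, meeting the 270 days threshold. (n) is not triggered (Lars is not the subject of the contract file), so (m) stands. (e) is therefore removed.
No exception displaces § 19.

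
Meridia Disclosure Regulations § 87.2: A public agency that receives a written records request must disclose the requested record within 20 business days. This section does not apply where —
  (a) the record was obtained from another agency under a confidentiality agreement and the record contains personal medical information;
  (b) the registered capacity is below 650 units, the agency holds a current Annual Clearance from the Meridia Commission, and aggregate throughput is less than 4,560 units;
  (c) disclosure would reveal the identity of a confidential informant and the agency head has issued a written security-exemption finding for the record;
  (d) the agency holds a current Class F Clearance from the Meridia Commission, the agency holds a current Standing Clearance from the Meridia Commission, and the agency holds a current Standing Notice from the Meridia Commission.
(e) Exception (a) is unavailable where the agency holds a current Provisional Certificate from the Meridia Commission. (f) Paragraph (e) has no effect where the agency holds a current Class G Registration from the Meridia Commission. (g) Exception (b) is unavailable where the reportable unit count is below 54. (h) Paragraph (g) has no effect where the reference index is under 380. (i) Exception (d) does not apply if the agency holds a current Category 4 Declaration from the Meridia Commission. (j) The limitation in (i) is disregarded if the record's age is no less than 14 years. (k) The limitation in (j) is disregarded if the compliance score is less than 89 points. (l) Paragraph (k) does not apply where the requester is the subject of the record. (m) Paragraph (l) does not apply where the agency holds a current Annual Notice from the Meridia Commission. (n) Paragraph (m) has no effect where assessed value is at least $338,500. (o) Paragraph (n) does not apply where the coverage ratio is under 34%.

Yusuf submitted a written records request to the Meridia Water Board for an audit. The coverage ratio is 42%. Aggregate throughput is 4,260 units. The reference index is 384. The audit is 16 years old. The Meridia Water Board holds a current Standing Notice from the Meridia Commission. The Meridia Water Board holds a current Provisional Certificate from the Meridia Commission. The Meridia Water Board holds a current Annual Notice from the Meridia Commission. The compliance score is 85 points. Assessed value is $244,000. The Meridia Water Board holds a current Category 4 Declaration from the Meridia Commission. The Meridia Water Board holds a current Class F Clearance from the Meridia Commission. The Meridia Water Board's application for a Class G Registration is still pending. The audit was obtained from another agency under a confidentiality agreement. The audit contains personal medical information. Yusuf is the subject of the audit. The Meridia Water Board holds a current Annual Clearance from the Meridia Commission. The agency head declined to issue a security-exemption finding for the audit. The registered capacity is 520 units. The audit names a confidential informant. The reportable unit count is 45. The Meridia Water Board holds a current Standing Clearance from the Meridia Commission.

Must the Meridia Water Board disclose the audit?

Exception (a)'s conditions are all satisfied: the audit was obtained under a confidentiality agreement; the audit contains personal medical information. But: (e) operates against (a): a current Provisional Certificate is held. (f) is not engaged (there is no Class G Registration in force), so (e) stands. Exception (a) does not apply.
Exception (b) is satisfied on its face — the registered capacity is 520 units, below the 650 units limit; a current Annual Clearance is held; aggregate throughput is 4,260 units, less than the 4,560 units limit. However, paragraphs (g)–(h) must be considered: (g) operates against (b): the reportable unit count is 45, below the 54 limit. (h) does not operate here (the reference index is 384, not under 380), so (g) stands. Exception (b) does not apply.
Exception (c) fails — the agency head declined to issue a security-exemption finding.
Exception (d): a current Class F Clearance is held; a current Standing Clearance is held; a current Standing Notice is held — every condition holds. However, paragraphs (i)–(o) must be considered: (i) operates against (d): a current Category 4 Declaration is held. (j) applies (the record's age is 16 years, meeting the 14 years threshold), but is set aside by (k): (k) is engaged — the compliance score is 85 points, less than the 89 points limit. (l) is triggered (Yusuf is the subject of the audit), but yields to (m): (m) operates against (l): a current Annual Notice is held. (n), which would lift (m), is inapplicable — assessed value is $244,000, short of $338,500. (d) is therefore removed.
No exception is made out. the Meridia Water Board falls within the general rule.

Yes — the Meridia Water Board must disclose the audit.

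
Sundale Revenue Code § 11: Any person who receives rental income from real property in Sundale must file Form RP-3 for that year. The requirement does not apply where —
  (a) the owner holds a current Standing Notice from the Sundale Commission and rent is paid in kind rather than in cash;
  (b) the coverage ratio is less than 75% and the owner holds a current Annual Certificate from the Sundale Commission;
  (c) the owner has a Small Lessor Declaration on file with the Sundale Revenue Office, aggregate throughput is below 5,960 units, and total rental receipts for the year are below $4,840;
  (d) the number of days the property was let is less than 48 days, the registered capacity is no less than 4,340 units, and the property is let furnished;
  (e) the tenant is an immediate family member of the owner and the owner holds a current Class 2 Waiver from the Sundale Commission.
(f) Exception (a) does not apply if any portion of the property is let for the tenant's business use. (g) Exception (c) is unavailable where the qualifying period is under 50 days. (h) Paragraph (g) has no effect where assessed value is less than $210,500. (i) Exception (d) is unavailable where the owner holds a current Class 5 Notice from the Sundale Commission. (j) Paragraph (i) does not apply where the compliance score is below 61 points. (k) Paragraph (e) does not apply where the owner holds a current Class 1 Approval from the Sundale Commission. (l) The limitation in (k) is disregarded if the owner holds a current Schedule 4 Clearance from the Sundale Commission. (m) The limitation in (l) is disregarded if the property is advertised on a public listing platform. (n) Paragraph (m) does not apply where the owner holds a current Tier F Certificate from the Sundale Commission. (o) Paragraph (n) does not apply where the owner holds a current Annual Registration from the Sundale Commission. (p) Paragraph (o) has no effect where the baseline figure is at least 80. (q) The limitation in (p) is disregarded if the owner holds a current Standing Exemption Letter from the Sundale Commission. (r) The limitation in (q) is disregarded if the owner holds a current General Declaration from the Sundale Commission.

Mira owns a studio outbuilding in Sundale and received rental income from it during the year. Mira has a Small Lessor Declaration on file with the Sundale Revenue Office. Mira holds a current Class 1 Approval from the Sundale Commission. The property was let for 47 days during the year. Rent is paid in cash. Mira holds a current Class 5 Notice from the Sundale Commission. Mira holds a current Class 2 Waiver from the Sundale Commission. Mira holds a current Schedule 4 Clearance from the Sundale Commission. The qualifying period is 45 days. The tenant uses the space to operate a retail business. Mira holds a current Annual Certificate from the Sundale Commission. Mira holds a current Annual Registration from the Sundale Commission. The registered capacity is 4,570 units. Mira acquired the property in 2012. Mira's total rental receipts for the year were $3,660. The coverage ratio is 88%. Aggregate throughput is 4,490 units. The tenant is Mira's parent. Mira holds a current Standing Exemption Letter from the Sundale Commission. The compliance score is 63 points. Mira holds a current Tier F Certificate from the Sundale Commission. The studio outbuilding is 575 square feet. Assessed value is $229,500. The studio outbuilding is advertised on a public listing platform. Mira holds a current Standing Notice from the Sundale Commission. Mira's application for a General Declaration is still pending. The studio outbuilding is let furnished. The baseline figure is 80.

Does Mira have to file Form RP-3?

Exception (a) requires that rent is paid in kind rather than in cash; but rent is paid in cash, so (a) is unavailable.
Exception (b) does not apply: the coverage ratio is 88%, not less than 75%.
All of (c)'s requirements are met (a Small Lessor Declaration is on file; aggregate throughput is 4,490 units, below the 5,960 units limit; total rental receipts for the year are $3,660, below the $4,840 limit). But applying paragraphs (g)–(h): (g) operates against (c): the qualifying period is 45 days, under the 50 days limit. (h), which would lift (g), is inapplicable — assessed value is $229,500, not less than $210,500. (c) is therefore removed.
Exception (d)'s conditions are all satisfied: the number of days the property was let is 47 days, less than the 48 days limit; the registered capacity is 4,570 units, meeting the 4,340 units threshold; the property is let furnished. However, paragraphs (i)–(j) must be considered: (i) operates against (d): a current Class 5 Notice is held. (j), which would lift (i), does not operate here — the compliance score is 63 points, not below 61 points. (d) is therefore removed.
Exception (e) is satisfied on its face — the tenant is an immediate family member; a current Class 2 Waiver is held. But: (k) is engaged — a current Class 1 Approval is held. (l) operates (a current Schedule 4 Clearance is held), but is itself disapplied by (m): (m) is triggered — the property is publicly advertised. (n) would limit (m) — a current Tier F Certificate is held — but (o) sets (n) aside: (o) is triggered — a current Annual Registration is held. (p) would limit (o) — the baseline figure is 80, meeting the 80 threshold — but (q) sets (p) aside: (q) operates — a current Standing Exemption Letter is held. (r) does not operate here (there is no General Declaration in force), so (q) stands. So (e) is unavailable.
No exception is made out. Mira falls within the general rule.

Yes — Mira must file Form RP-3.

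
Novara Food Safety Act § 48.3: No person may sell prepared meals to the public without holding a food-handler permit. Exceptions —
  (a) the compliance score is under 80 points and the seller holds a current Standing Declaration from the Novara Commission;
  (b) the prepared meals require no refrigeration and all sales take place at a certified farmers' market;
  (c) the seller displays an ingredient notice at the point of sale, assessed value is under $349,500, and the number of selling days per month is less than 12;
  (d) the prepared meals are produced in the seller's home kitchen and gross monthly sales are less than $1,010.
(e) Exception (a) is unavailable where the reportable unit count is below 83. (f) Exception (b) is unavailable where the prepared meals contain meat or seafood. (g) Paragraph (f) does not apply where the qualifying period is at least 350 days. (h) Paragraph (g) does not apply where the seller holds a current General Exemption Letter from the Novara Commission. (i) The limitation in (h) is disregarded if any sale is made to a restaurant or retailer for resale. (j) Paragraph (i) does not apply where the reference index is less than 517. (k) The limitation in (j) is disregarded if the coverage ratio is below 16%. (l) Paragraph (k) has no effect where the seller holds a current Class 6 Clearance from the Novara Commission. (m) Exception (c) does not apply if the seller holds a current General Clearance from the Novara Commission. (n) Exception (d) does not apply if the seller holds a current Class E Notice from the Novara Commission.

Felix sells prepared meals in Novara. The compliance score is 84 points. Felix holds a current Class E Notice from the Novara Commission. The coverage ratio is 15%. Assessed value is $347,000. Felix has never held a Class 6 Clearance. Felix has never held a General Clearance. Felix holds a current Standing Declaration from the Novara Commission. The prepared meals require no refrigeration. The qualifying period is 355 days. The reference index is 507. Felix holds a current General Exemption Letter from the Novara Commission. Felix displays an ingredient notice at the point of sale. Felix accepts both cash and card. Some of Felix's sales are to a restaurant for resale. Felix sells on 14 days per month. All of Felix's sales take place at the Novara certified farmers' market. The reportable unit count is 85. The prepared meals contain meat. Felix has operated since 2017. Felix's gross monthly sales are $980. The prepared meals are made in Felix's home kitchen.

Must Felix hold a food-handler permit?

Exception (a) does not apply: the compliance score is 84 points, not under 80 points.
Exception (b): the prepared meals are shelf-stable; all sales are at a certified farmers' market — every condition holds. As to paragraphs (f)–(l): (f) is triggered (the prepared meals contain meat), but is overridden by (g): (g) operates against (f): the qualifying period is 355 days, meeting the 350 days threshold. (h) is engaged (a current General Exemption Letter is held), but is itself disapplied by (i): (i) operates — some sales are to a restaurant for resale. (j) is engaged (the reference index is 507, less than the 517 limit), but is set aside by (k): (k) operates — the coverage ratio is 15%, below the 16% limit. (l), which would lift (k), is inapplicable — there is no Class 6 Clearance in force. Exception (b) stands.
Exception (c) does not apply: the number of selling days per month is 14, not less than 12.
Exception (d)'s conditions are all satisfied: the prepared meals are home-kitchen produced; gross monthly sales are $980, less than the $1,010 limit. Turning to paragraph (n): (n) operates against (d): a current Class E Notice is held. Exception (d) does not apply.

No — exception (b) applies; Felix is not required to hold a food-handler permit.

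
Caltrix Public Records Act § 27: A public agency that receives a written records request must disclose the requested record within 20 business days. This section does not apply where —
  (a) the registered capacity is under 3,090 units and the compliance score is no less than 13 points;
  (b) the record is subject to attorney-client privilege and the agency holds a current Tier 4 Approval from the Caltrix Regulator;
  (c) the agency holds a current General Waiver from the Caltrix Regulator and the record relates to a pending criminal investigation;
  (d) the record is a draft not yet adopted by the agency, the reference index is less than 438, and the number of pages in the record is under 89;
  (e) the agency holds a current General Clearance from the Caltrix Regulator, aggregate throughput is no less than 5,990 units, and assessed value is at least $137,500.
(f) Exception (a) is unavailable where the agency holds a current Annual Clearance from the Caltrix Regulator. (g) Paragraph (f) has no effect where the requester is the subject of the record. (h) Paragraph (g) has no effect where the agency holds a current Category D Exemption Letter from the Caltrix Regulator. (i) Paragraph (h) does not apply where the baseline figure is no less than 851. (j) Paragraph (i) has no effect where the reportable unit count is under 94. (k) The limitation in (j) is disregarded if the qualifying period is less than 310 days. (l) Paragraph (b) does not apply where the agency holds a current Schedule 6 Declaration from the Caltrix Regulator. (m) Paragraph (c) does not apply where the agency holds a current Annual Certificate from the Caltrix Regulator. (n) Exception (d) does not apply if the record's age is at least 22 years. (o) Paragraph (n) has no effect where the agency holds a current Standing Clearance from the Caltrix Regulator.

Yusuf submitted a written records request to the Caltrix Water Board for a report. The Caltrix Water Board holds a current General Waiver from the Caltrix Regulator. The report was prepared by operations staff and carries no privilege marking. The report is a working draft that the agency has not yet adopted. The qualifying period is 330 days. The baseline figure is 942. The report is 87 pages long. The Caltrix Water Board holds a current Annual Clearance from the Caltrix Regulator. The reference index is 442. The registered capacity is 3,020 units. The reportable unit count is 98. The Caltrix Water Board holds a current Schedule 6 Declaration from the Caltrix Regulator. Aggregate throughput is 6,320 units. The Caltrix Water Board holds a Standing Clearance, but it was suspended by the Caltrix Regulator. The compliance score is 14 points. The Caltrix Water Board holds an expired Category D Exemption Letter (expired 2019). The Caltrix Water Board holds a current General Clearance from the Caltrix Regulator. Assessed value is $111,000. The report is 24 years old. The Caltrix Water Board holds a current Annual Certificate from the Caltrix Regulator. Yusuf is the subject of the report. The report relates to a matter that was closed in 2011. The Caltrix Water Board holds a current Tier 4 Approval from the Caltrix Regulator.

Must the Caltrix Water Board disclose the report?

All of (a)'s requirements are met (the registered capacity is 3,020 units, under the 3,090 units limit; the compliance score is 14 points, meeting the 13 points threshold). As to paragraphs (f)–(k): (f) would limit (a) — a current Annual Clearance is held — but (g) sets (f) aside: (g) is engaged — Yusuf is the subject of the report. (h) is inapplicable (the Category D Exemption Letter is not current), so (g) stands. So (a) applies.
Exception (b) fails — the report carries no privilege marking.
Exception (c) requires that the record relates to a pending criminal investigation; but the report relates to a closed matter, so (c) is unavailable.
Exception (d) requires that the reference index is less than 438; but the reference index is 442, not less than 438, so (d) is unavailable.
Exception (e) fails — assessed value is $111,000, short of $137,500.

No — exception (a) applies; the Caltrix Water Board is not required to disclose the report.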